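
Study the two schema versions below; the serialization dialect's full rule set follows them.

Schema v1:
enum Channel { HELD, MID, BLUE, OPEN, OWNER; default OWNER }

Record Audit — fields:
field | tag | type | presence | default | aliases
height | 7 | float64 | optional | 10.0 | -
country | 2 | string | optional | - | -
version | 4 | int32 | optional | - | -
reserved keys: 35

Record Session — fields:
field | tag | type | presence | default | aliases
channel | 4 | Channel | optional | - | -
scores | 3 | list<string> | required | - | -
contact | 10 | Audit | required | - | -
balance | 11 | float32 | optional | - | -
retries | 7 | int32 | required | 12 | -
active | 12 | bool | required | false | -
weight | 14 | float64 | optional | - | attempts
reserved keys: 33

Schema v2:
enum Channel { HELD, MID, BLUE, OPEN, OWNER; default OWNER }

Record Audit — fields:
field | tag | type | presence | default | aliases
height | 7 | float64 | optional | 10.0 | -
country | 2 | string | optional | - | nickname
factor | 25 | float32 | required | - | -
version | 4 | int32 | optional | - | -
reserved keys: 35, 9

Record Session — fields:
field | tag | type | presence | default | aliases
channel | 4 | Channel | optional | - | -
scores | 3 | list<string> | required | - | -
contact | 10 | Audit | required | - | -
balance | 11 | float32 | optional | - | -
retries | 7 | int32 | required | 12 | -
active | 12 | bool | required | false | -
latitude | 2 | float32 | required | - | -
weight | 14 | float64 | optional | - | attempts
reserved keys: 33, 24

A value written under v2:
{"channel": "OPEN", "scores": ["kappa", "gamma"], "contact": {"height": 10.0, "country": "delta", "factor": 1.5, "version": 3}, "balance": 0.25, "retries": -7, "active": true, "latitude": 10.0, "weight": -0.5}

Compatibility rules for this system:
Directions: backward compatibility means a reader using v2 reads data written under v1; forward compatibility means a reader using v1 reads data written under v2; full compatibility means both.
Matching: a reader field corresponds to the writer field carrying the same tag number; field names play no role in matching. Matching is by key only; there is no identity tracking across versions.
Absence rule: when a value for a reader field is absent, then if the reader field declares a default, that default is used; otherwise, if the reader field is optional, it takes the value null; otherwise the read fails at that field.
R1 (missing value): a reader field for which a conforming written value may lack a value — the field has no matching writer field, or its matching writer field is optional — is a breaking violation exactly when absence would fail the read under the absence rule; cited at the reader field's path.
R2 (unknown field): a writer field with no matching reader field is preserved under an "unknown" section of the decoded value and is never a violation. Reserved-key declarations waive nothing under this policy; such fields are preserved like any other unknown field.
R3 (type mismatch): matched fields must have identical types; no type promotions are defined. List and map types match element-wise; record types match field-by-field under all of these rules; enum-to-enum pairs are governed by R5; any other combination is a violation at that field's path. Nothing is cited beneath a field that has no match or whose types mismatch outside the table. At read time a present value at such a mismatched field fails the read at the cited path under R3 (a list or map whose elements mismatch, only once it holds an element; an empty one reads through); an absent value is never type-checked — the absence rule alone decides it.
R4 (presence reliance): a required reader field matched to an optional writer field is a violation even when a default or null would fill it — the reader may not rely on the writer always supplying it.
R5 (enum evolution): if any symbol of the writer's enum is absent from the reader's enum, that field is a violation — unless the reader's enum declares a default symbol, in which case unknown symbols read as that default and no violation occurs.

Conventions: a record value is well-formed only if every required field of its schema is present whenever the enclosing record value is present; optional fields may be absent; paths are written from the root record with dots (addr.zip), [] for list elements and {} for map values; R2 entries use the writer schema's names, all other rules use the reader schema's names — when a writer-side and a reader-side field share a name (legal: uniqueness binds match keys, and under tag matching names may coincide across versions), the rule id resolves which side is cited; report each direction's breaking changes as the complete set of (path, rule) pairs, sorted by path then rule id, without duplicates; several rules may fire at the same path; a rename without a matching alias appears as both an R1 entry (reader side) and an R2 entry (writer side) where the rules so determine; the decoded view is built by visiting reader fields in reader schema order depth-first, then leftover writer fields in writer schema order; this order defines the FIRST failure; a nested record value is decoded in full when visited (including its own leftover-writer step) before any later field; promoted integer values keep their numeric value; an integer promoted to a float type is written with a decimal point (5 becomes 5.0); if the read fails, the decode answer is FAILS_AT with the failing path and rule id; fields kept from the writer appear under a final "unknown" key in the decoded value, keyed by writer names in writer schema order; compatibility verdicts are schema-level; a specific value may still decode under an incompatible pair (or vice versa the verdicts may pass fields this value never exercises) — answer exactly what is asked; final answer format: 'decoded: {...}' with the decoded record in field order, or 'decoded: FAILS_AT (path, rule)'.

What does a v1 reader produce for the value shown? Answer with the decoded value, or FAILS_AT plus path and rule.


decoded: {"channel": "OPEN", "scores": ["kappa", "gamma"], "contact": {"height": 10.0, "country": "delta", "version": 3, "unknown": {"factor": 1.5}}, "balance": 0.25, "retries": -7, "active": true, "weight": -0.5, "unknown": {"latitude": 10.0}}

arrows below run writer -> reader for Session
migrating the Session value to v1:
  channel := "OPEN"
  scores := ["kappa", "gamma"]
  contact.height := 10.0
  contact.country := "delta"
  contact.version := 3
  writer contact.factor: kept under "unknown"
  balance := 0.25
  retries := -7
  active := true
  weight := -0.5
  writer latitude: kept under "unknown"
  => decoded: {"channel": "OPEN", "scores": ["kappa", "gamma"], "contact": {"height": 10.0, "country": "delta", "version": 3, "unknown": {"factor": 1.5}}, "balance": 0.25, "retries": -7, "active": true, "weight": -0.5, "unknown": {"latitude": 10.0}}


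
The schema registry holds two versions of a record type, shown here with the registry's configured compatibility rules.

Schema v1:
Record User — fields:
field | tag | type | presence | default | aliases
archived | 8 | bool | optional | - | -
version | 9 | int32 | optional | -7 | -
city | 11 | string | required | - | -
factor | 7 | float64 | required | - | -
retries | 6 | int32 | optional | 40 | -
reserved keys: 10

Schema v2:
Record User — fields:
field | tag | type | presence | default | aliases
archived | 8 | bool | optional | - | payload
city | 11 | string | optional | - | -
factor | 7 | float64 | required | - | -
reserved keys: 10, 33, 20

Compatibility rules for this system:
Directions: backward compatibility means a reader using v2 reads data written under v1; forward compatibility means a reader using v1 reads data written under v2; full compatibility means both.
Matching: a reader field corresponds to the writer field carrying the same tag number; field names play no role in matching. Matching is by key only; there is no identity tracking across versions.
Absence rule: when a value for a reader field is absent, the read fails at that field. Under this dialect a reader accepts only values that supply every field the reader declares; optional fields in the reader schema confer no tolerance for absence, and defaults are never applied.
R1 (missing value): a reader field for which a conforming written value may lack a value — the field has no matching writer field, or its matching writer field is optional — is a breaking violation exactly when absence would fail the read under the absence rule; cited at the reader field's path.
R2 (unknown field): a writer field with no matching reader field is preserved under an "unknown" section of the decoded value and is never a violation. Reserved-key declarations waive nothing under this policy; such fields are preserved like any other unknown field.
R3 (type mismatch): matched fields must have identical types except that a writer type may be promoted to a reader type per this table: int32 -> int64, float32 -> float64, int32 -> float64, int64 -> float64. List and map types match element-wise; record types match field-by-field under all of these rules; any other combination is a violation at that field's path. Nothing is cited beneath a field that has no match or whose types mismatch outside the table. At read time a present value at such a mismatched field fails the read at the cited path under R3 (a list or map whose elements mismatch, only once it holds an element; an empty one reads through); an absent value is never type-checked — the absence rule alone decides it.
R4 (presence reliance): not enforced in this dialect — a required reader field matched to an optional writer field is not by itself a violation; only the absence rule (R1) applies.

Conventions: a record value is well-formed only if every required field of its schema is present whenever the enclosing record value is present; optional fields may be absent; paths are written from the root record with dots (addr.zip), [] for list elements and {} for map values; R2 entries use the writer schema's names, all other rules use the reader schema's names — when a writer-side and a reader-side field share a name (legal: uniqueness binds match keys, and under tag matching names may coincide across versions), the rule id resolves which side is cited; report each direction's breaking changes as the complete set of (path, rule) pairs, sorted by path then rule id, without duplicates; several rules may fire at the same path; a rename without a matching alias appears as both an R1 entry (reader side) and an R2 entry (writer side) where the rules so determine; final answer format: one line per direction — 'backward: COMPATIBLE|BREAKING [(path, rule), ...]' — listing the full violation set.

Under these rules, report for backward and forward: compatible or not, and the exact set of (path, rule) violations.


backward: BREAKING [(archived, R1)]; forward: BREAKING [(archived, R1), (city, R1), (retries, R1), (version, R1)]

in User below, arrows point writer -> reader
backward pass over User, reader schema v2, writer schema v1:
  bool -> bool, writer optional: archived aligns to archived
  string -> string, writer required: city aligns to city
  float64 -> float64, writer required: factor aligns to factor
  leftover writer field: version
  leftover writer field: retries
  rule R1 violated at archived
  => 1 violation(s): backward is BREAKING for User
forward pass over User, reader schema v1, writer schema v2:
  bool -> bool, writer optional: archived aligns to archived
  version: no writer match
  string -> string, writer optional: city aligns to city
  float64 -> float64, writer required: factor aligns to factor
  retries: no writer match
  rule R1 violated at archived
  rule R1 violated at city
  rule R1 violated at retries
  rule R1 violated at version
  => 4 violation(s): forward is BREAKING for User


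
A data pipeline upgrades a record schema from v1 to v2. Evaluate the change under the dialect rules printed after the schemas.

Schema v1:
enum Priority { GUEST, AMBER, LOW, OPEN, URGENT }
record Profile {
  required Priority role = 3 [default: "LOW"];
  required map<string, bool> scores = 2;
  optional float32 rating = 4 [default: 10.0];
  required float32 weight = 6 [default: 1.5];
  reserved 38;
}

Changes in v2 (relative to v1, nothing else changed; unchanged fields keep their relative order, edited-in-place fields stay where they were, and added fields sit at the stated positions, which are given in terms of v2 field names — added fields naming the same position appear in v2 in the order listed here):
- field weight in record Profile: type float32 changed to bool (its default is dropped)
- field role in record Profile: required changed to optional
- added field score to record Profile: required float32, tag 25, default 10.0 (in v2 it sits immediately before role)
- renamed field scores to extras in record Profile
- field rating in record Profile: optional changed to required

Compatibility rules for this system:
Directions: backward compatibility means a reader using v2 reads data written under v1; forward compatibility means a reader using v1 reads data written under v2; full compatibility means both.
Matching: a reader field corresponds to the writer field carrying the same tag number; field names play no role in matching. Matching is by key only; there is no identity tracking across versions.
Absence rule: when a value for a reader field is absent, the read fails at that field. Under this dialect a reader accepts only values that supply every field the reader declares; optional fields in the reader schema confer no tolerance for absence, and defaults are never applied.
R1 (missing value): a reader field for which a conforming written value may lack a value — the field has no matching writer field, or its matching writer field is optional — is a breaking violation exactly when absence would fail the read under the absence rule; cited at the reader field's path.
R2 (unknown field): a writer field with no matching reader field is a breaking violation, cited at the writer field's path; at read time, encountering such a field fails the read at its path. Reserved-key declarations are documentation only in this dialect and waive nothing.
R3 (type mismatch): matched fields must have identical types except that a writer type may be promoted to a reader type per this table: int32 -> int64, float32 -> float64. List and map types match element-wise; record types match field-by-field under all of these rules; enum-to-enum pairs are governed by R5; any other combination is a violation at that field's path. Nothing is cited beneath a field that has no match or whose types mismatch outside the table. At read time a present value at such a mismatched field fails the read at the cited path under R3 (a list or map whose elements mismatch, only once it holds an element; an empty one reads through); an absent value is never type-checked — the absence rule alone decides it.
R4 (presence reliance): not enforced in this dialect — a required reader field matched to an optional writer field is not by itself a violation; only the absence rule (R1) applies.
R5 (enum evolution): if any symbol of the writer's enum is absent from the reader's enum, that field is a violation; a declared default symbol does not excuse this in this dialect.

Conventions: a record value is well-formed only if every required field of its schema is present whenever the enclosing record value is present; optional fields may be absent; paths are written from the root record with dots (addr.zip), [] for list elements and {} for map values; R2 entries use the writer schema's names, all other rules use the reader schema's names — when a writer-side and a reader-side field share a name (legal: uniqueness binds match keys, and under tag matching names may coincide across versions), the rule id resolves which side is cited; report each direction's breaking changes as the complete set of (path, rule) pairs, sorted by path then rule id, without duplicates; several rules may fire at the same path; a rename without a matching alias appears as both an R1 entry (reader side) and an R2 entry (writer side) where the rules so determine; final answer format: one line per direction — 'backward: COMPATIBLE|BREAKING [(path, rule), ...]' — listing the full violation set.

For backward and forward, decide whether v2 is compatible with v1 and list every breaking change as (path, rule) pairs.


arrows below run writer -> reader for Profile
backward for Profile (reader v2, writer v1):
  score: no writer-side match
  role <- role (Priority -> Priority, writer required)
  extras <- scores (map<string, bool> -> map<string, bool>, writer required)
  rating <- rating (float32 -> float32, writer optional)
  weight <- weight (float32 -> bool, writer required)
  rule R1 violated at rating
  rule R1 violated at score
  rule R3 violated at weight
  backward on Profile therefore BREAKING (3)
forward for Profile (reader v1, writer v2):
  role <- role (Priority -> Priority, writer optional)
  scores <- extras (map<string, bool> -> map<string, bool>, writer required)
  rating <- rating (float32 -> float32, writer required)
  weight <- weight (bool -> float32, writer required)
  writer score: unknown to reader
  rule R1 violated at role
  rule R2 violated at score
  rule R3 violated at weight
  forward on Profile therefore BREAKING (3)

backward: BREAKING [(rating, R1), (score, R1), (weight, R3)]; forward: BREAKING [(role, R1), (score, R2), (weight, R3)]


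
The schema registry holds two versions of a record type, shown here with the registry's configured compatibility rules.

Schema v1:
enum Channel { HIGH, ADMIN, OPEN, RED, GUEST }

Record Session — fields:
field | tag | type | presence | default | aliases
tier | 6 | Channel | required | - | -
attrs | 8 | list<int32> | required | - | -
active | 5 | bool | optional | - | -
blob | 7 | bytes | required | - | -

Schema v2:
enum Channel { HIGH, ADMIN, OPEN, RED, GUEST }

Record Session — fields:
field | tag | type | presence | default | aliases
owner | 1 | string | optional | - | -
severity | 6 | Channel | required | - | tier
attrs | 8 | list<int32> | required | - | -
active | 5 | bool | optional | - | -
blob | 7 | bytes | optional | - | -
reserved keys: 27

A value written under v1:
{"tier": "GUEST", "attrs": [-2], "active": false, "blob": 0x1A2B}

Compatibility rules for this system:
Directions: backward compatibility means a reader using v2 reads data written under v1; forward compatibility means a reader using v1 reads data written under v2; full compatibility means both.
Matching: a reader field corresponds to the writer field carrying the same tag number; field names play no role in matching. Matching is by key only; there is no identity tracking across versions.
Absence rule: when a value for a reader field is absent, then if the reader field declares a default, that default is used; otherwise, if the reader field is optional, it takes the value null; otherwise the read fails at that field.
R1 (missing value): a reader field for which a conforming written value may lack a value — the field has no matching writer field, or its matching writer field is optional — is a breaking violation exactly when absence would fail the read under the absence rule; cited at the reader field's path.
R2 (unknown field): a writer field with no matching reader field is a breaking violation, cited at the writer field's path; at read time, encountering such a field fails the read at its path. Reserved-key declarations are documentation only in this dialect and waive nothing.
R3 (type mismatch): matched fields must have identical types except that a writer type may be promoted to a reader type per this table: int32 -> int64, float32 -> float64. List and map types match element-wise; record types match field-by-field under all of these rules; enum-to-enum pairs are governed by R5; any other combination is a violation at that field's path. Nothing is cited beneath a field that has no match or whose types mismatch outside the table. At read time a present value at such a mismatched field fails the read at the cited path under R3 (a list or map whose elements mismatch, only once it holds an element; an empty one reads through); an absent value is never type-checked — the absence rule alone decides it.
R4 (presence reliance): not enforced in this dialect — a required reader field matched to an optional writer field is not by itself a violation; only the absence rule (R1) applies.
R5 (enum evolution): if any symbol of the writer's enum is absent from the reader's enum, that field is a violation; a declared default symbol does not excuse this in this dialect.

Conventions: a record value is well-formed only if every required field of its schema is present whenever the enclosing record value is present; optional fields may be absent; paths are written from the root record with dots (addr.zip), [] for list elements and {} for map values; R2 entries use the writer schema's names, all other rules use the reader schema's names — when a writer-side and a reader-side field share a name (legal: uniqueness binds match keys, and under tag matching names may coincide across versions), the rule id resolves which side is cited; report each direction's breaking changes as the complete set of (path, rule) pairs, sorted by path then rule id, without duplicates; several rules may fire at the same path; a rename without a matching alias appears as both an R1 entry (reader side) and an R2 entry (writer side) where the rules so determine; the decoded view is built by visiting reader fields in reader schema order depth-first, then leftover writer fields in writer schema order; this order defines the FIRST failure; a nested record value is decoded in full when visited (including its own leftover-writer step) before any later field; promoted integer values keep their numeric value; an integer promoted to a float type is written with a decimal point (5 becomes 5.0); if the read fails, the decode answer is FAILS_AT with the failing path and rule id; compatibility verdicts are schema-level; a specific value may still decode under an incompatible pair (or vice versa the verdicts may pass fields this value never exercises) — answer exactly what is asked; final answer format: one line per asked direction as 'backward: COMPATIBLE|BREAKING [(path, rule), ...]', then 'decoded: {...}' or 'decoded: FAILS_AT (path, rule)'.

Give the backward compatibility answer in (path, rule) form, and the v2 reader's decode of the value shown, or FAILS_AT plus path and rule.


backward: COMPATIBLE []; decoded: {"owner": null, "severity": "GUEST", "attrs": [-2], "active": false, "blob": 0x1A2B}

each type pair in Session: writer, then reader
backward for Session (reader v2, writer v1):
  no writer field matches reader owner
  writer required, Channel -> Channel: reader severity maps from writer tier
  writer required, list<int32> -> list<int32>: reader attrs maps from writer attrs
  writer optional, bool -> bool: reader active maps from writer active
  writer required, bytes -> bytes: reader blob maps from writer blob
  nothing fires on Session: backward is COMPATIBLE
decode (reader v2):
  owner := null (missing; optional => null)
  severity := "GUEST" (from writer tier)
  attrs := [-2]
  active := false
  blob := 0x1A2B
  => decoded: {"owner": null, "severity": "GUEST", "attrs": [-2], "active": false, "blob": 0x1A2B}
remaining Session differences; none change what is asked:
  field blob in record Session: required changed to optional -> fires only in the forward direction of Session, which is not asked here


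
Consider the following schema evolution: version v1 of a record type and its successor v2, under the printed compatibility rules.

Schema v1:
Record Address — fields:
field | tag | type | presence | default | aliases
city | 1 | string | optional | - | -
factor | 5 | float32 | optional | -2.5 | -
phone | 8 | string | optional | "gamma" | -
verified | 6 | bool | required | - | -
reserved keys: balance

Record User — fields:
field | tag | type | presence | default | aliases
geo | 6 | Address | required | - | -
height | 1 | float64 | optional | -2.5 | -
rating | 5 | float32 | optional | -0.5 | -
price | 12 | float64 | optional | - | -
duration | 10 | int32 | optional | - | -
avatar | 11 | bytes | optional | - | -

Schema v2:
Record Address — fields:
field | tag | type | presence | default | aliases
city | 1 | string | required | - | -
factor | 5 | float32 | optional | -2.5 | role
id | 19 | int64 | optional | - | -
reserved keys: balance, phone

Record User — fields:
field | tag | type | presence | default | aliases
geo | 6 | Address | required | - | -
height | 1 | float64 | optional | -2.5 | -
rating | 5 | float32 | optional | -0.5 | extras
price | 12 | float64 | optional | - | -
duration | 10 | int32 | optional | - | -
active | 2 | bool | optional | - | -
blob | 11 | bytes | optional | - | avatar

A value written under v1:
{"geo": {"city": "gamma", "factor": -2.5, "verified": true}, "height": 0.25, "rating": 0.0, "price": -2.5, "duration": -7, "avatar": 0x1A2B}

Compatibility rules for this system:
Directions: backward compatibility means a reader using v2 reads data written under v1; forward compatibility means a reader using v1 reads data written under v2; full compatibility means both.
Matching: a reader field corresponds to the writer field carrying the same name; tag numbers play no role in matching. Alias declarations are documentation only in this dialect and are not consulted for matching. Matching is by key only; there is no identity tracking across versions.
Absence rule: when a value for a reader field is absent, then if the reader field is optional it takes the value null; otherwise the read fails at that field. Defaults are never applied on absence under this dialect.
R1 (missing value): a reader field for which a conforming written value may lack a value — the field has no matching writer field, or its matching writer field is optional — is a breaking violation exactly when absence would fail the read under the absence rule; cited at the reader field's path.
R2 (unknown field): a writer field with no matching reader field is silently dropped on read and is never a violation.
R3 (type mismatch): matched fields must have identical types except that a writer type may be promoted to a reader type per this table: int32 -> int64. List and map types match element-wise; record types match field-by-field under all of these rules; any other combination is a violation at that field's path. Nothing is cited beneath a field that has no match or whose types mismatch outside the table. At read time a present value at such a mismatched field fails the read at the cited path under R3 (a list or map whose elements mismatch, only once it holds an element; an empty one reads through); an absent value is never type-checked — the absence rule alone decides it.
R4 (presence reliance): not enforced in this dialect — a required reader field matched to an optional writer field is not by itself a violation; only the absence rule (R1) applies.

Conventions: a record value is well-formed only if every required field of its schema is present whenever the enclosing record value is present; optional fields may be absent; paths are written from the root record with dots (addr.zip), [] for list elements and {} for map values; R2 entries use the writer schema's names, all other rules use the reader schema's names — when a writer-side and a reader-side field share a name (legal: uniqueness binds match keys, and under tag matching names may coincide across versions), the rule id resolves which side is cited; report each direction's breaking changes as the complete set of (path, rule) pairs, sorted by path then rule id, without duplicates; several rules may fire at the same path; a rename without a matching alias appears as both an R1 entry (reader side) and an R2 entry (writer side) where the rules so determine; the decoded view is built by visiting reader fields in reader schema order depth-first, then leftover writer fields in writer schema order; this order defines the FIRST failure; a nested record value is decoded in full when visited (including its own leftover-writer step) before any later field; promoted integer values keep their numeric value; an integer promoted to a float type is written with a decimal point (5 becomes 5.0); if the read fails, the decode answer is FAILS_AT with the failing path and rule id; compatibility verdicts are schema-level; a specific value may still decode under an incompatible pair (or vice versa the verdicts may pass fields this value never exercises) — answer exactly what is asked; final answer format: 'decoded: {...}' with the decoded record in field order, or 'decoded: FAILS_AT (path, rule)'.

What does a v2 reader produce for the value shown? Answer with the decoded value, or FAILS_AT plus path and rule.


decoded: {"geo": {"city": "gamma", "factor": -2.5, "id": null}, "height": 0.25, "rating": 0.0, "price": -2.5, "duration": -7, "active": null, "blob": null}

each type pair in User: writer, then reader
decoding the User value with the v2 reader:
  geo.city := "gamma"
  geo.factor := -2.5
  geo.id := null (absent, optional -> null)
  writer geo.verified: unknown -> dropped
  height := 0.25
  rating := 0.0
  price := -2.5
  duration := -7
  active := null (absent, optional -> null)
  blob := null (absent, optional -> null)
  writer avatar: unknown -> dropped
  => decoded: {"geo": {"city": "gamma", "factor": -2.5, "id": null}, "height": 0.25, "rating": 0.0, "price": -2.5, "duration": -7, "active": null, "blob": null}
the other User changes do not affect what is asked:
  field city in record Address: optional changed to required -> affects the rule determinations only; this particular User value decodes identically


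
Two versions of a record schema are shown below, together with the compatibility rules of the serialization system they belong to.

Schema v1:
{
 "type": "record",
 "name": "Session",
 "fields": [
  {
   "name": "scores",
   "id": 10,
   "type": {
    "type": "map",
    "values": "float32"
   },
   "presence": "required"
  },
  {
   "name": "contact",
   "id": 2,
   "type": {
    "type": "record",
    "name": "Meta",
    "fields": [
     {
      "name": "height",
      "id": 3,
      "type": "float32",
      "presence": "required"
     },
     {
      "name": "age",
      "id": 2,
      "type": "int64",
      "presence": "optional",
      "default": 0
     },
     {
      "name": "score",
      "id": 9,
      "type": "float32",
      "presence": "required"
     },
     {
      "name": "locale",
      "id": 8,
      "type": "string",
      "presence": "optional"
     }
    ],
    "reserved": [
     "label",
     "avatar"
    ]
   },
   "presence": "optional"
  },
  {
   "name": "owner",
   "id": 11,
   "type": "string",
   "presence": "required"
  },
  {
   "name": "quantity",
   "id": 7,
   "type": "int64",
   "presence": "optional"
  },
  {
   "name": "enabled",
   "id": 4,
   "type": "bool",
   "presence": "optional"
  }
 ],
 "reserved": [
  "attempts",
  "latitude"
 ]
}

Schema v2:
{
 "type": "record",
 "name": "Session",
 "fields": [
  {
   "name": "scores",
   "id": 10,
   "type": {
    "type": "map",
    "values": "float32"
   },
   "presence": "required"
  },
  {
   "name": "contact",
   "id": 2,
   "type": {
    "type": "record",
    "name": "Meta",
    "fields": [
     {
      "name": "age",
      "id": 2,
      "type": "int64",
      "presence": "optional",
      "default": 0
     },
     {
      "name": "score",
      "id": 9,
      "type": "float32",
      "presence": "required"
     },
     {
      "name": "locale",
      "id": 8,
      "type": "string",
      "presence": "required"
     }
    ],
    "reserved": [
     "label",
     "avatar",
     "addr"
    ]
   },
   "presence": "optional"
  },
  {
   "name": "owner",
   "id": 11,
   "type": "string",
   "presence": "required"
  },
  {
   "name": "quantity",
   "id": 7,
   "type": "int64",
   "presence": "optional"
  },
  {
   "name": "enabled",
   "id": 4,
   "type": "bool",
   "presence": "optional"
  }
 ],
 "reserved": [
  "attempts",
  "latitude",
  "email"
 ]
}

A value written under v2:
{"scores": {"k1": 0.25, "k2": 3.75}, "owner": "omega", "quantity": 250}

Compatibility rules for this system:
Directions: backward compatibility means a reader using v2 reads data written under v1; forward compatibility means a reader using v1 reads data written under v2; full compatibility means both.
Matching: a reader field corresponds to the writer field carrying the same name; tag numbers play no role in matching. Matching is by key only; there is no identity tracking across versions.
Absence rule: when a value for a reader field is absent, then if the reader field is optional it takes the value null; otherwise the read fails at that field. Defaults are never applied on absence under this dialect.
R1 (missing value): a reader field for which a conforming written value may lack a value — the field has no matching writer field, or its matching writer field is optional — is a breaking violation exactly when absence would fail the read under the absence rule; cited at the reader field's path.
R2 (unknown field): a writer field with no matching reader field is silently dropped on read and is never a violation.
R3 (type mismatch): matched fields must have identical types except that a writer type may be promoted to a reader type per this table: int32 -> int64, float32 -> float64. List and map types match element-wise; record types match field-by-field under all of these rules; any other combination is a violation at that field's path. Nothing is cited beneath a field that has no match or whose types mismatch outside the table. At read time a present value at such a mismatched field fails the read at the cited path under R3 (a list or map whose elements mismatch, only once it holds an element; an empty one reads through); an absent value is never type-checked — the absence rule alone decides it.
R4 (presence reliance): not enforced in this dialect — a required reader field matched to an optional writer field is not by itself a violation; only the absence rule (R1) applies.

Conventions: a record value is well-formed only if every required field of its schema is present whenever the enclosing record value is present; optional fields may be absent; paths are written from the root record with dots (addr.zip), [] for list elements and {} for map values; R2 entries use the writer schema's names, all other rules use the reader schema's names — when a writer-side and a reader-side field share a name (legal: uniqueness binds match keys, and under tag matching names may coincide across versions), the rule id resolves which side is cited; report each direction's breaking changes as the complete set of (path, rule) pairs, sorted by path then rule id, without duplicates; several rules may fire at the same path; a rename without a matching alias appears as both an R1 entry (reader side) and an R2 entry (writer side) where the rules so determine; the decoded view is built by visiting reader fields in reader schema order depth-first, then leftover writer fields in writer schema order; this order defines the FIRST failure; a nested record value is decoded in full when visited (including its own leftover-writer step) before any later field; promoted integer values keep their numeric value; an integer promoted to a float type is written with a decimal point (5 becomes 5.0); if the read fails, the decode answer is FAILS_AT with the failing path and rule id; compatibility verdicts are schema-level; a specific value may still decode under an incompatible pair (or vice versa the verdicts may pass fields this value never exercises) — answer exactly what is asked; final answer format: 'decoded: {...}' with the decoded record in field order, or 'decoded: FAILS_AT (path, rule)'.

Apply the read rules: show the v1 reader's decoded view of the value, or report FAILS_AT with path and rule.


decoded: {"scores": {"k1": 0.25, "k2": 3.75}, "contact": null, "owner": "omega", "quantity": 250, "enabled": null}

the writer's type comes first in each Session pair
migrating the Session value to v1:
  scores := {"k1": 0.25, "k2": 3.75}
  contact := null (missing; optional => null)
  owner := "omega"
  quantity := 250
  enabled := null (missing; optional => null)
  => decoded: {"scores": {"k1": 0.25, "k2": 3.75}, "contact": null, "owner": "omega", "quantity": 250, "enabled": null}
checking off the Session differences that do not matter here:
  field locale in record Meta: optional changed to required -> affects the rule determinations only; this particular Session value decodes identically
  removed field height from record Meta -> affects the rule determinations only; this particular Session value decodes identically


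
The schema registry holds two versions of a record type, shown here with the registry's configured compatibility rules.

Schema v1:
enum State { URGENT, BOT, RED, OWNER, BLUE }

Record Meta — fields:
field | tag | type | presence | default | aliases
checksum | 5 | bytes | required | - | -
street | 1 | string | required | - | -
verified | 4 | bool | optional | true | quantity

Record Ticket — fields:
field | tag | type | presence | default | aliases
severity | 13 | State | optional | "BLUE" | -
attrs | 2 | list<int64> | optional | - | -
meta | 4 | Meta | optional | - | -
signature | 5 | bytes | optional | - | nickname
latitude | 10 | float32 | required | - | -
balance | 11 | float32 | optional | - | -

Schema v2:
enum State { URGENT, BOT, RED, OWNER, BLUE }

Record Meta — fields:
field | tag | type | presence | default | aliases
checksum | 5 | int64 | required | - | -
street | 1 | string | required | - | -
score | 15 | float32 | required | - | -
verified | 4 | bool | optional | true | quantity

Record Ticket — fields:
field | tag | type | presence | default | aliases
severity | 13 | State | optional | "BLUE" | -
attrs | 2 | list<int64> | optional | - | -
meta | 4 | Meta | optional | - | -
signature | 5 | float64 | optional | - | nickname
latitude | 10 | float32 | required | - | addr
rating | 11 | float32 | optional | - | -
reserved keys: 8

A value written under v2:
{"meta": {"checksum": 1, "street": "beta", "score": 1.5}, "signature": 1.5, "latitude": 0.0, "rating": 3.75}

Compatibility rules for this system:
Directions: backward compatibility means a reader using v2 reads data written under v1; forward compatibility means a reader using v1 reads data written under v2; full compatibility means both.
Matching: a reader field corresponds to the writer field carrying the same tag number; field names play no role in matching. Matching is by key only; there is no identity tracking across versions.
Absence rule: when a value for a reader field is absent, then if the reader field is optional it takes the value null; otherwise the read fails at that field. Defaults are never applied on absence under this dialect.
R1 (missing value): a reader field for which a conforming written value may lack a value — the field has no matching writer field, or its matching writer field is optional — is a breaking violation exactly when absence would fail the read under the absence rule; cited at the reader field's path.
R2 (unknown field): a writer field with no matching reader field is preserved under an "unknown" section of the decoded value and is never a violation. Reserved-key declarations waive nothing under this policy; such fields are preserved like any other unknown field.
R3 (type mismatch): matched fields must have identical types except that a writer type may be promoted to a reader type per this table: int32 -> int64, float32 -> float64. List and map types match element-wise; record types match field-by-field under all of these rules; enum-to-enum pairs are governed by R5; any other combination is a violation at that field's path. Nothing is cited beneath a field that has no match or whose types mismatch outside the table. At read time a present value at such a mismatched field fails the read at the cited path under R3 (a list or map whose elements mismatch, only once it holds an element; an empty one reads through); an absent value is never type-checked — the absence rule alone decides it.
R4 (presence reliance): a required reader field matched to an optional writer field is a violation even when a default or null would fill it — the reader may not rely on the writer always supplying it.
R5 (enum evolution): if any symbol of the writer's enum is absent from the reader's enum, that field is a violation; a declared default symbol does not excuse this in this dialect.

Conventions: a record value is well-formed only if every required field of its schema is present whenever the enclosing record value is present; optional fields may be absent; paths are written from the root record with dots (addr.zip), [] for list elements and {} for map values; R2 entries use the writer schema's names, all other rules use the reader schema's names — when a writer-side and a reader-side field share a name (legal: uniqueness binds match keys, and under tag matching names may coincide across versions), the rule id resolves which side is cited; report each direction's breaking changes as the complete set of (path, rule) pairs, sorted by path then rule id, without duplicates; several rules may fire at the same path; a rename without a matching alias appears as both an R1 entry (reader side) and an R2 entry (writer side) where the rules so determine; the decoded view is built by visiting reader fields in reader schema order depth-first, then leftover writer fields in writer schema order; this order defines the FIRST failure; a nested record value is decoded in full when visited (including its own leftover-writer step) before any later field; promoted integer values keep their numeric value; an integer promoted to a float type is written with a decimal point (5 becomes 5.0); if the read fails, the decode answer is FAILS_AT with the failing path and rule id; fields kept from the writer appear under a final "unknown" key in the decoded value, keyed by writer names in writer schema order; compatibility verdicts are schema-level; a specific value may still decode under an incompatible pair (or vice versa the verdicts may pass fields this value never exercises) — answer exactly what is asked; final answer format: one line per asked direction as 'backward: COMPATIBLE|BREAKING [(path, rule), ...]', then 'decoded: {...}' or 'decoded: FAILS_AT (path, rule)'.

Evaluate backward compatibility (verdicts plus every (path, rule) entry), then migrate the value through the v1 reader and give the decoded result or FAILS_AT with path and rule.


arrows below run writer -> reader for Ticket
checking backward for Ticket: reader v2 against writer v1:
  writer optional, State -> State: reader severity maps from writer severity
  writer optional, list<int64> -> list<int64>: reader attrs maps from writer attrs
  writer optional, Meta -> Meta: reader meta maps from writer meta
  writer optional, bytes -> float64: reader signature maps from writer signature
  writer required, float32 -> float32: reader latitude maps from writer latitude
  writer optional, float32 -> float32: reader rating maps from writer balance
  writer required, bytes -> int64: reader meta.checksum maps from writer meta.checksum
  writer required, string -> string: reader meta.street maps from writer meta.street
  meta.score has no writer counterpart
  writer optional, bool -> bool: reader meta.verified maps from writer meta.verified
  breaking: (meta.checksum, R3)
  breaking: (meta.score, R1)
  breaking: (signature, R3)
  => backward: BREAKING (3)
decode (reader v1):
  severity := null (not supplied -> null)
  attrs := null (not supplied -> null)
  read fails at meta.checksum under R3
  => FAILS_AT (meta.checksum, R3)
diffs on Ticket not affecting the asked answer:
  renamed field balance to rating in record Ticket -> fires no rule on Ticket, leaving the asked answer as it is

backward: BREAKING [(meta.checksum, R3), (meta.score, R1), (signature, R3)]; decoded: FAILS_AT (meta.checksum, R3)
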